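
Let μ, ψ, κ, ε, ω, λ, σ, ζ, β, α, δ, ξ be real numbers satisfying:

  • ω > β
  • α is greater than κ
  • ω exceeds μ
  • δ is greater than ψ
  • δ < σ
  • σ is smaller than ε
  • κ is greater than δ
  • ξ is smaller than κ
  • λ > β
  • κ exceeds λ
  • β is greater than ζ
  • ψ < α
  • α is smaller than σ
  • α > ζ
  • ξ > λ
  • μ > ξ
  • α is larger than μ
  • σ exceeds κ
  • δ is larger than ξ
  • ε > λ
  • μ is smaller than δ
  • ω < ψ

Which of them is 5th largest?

Chaining the given pairs: ζ < β < λ < ξ < μ < ω < ψ < δ < κ < α < σ < ε.
The 5th largest is δ.

δ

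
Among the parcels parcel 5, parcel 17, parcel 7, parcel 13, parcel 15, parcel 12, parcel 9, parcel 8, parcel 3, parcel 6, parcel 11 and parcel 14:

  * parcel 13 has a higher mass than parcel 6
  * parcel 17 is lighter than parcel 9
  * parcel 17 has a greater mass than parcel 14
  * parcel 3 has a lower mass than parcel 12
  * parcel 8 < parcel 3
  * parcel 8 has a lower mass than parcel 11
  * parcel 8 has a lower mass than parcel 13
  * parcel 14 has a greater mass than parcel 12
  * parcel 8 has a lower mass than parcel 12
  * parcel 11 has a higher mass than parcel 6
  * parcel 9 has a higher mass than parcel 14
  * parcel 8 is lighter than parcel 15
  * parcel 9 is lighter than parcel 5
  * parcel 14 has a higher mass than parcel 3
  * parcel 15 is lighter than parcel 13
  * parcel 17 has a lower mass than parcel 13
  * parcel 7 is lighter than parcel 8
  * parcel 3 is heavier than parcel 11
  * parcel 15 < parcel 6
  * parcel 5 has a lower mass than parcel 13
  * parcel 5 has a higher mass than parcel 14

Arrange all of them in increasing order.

Each adjacent pair is fixed by a given relation: parcel 7 < parcel 8; parcel 8 < parcel 15; parcel 15 < parcel 6; parcel 6 < parcel 11; parcel 11 < parcel 3; parcel 3 < parcel 12; parcel 12 < parcel 14; parcel 14 < parcel 17; parcel 17 < parcel 9; parcel 9 < parcel 5; parcel 5 < parcel 13. Chaining them end to end gives the full order.

parcel 7 < parcel 8 < parcel 15 < parcel 6 < parcel 11 < parcel 3 < parcel 12 < parcel 14 < parcel 17 < parcel 9 < parcel 5 < parcel 13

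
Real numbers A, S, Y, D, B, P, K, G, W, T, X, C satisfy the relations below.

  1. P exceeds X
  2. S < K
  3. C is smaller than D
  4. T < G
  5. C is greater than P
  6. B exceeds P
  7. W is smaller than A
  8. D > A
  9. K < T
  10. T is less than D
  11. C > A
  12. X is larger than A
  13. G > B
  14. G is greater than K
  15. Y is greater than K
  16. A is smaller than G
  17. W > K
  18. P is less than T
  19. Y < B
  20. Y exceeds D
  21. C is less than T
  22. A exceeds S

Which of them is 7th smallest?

C

Chaining the given pairs: S < K < W < A < X < P < C < T < D < Y < B < G.
The 7th smallest is C.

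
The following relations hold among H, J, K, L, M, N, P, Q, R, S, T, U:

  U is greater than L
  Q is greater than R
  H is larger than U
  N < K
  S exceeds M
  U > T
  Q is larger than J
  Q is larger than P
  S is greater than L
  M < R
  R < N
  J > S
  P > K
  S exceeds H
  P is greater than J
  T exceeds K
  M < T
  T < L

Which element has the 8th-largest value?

T

The consecutive relations fix a unique order: M < R < N < K < T < L < U < H < S < J < P < Q.
Counting 8 from the largest end gives T.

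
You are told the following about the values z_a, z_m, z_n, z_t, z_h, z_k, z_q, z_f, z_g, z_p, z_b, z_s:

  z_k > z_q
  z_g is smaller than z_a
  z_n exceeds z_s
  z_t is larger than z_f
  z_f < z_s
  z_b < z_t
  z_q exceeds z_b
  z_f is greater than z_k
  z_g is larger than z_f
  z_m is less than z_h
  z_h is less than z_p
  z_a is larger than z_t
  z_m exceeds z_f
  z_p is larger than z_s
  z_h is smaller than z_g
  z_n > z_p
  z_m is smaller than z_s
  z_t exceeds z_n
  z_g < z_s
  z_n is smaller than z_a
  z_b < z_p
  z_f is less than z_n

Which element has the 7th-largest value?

z_h

The consecutive relations fix a unique order: z_b < z_q < z_k < z_f < z_m < z_h < z_g < z_s < z_p < z_n < z_t < z_a.
Counting 7 from the largest end gives z_h.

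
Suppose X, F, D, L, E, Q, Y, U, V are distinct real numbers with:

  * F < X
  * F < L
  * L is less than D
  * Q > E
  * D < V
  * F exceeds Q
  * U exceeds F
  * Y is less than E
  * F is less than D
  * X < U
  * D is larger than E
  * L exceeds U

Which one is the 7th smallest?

L

The consecutive relations fix a unique order: Y < E < Q < F < X < U < L < D < V.
Counting 7 from the smallest end gives L.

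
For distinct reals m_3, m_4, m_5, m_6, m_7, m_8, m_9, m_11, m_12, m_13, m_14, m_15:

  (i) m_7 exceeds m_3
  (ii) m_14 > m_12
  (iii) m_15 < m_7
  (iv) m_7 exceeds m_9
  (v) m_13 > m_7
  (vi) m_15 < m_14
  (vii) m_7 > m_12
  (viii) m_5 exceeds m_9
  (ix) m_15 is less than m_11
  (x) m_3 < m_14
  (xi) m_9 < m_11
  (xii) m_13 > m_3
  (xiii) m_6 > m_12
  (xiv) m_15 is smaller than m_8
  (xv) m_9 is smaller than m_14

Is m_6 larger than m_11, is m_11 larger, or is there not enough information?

undetermined

Following every chain through m_11: below m_11 we get m_9, m_15.
m_6 is not reached, and no chain runs the other way from m_6 to m_11.
So the given relations leave the order of m_11 and m_6 undetermined.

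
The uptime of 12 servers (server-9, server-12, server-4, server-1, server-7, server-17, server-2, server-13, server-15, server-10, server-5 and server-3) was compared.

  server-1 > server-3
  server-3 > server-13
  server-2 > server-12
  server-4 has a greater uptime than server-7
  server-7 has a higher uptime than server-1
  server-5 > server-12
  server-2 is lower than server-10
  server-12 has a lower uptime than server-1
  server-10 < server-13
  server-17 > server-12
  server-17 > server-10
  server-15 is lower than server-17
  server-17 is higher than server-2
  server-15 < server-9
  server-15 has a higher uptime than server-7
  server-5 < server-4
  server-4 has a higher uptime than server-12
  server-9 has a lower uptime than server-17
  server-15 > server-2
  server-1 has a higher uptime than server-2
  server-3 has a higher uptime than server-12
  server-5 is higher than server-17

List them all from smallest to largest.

Nothing is placed below server-12, so it is least; from there server-12 < server-2; server-2 < server-10; server-10 < server-13; server-13 < server-3; server-3 < server-1; server-1 < server-7; server-7 < server-15; server-15 < server-9; server-9 < server-17; server-17 < server-5; server-5 < server-4, each given directly.

server-12 < server-2 < server-10 < server-13 < server-3 < server-1 < server-7 < server-15 < server-9 < server-17 < server-5 < server-4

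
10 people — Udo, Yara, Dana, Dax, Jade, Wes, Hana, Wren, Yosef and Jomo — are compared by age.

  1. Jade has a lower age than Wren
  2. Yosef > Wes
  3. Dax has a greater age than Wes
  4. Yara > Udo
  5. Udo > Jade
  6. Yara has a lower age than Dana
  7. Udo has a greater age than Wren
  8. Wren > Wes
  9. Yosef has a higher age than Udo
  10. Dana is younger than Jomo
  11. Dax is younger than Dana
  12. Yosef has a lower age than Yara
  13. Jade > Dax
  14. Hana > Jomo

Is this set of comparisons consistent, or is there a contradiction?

consistent

The single ordering Wes < Dax < Jade < Wren < Udo < Yosef < Yara < Dana < Jomo < Hana satisfies every listed relation, so no contradiction arises.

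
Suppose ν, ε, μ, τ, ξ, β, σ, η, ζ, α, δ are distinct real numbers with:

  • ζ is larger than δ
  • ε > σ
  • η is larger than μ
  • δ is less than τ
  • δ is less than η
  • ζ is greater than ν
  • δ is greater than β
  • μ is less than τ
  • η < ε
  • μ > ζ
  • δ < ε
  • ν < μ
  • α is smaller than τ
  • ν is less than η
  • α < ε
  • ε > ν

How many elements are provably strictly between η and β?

3

Chaining upward from β reaches: δ, ζ, μ, τ, ε.
Chaining downward from η reaches: ν, δ, ζ, μ.
Strictly between β and η are those in both lists: δ, ζ, μ — 3 elements.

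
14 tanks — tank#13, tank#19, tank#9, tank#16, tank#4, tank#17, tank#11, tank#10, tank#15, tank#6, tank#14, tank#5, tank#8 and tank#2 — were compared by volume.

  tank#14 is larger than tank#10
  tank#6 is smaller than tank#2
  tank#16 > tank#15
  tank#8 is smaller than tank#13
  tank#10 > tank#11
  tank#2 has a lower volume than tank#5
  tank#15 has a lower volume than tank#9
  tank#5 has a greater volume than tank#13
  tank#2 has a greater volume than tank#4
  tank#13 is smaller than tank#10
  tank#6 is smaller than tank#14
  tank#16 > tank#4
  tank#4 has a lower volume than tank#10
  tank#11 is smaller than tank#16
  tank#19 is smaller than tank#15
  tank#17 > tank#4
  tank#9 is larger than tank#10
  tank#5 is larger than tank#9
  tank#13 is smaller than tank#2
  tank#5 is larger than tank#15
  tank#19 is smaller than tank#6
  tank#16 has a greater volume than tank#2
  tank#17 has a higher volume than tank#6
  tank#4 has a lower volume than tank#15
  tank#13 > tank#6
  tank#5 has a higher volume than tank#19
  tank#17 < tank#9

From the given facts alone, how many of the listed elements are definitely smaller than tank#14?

7

Directly below tank#14: tank#6, tank#10.
One step further: tank#11, tank#19, tank#13, tank#4 (6 so far).
One step further: tank#8 (7 so far).
Nothing else is reachable below tank#14; 7 in all.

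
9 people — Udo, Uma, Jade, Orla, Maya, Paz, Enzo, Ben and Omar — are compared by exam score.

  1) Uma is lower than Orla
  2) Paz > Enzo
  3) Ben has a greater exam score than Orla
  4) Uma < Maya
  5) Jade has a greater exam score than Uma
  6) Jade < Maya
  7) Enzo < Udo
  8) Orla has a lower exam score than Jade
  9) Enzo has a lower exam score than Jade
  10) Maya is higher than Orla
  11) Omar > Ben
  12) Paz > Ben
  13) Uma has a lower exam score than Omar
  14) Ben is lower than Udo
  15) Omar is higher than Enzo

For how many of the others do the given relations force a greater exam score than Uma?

7

Directly above Uma: Orla, Jade, Maya, Omar.
One step further: Ben (5 so far).
One step further: Udo, Paz (7 so far).
Nothing else is reachable above Uma; 7 in all.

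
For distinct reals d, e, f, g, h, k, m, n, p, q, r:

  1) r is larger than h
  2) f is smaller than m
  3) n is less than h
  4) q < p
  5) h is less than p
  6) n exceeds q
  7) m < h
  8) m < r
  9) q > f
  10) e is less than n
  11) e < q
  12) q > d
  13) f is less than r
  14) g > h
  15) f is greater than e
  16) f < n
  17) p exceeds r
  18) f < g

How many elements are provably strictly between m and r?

1

Chaining upward from m reaches: h, g, p.
Chaining downward from r reaches: e, d, f, q, n, h.
Strictly between m and r are those in both lists: h — 1 element.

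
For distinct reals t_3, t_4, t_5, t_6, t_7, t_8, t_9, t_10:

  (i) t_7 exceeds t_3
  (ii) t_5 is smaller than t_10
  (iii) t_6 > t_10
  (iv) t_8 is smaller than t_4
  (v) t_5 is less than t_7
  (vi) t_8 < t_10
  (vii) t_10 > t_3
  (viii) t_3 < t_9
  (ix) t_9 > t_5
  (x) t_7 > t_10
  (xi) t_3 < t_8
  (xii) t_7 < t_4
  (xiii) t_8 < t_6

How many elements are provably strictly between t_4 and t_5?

2

Chaining upward from t_5 reaches: t_9, t_10, t_7, t_6.
Chaining downward from t_4 reaches: t_3, t_8, t_10, t_7.
Strictly between t_5 and t_4 are those in both lists: t_10, t_7 — 2 elements.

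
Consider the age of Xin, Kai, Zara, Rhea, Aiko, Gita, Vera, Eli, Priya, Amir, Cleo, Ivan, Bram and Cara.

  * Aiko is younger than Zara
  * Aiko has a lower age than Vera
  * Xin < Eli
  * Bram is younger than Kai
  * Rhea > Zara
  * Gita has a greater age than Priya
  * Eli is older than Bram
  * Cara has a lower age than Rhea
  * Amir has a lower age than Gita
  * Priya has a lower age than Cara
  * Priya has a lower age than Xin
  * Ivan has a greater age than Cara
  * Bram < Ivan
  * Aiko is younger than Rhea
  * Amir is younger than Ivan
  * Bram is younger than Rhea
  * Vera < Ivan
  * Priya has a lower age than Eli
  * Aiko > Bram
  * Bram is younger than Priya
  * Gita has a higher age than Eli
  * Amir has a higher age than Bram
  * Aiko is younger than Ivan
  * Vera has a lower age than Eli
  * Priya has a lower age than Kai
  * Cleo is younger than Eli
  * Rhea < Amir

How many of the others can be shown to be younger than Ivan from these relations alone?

The elements the relations force below Ivan are Bram, Aiko, Priya, Zara, Cara, Rhea, Vera, Amir — no chain reaches any other.
That is 8.

8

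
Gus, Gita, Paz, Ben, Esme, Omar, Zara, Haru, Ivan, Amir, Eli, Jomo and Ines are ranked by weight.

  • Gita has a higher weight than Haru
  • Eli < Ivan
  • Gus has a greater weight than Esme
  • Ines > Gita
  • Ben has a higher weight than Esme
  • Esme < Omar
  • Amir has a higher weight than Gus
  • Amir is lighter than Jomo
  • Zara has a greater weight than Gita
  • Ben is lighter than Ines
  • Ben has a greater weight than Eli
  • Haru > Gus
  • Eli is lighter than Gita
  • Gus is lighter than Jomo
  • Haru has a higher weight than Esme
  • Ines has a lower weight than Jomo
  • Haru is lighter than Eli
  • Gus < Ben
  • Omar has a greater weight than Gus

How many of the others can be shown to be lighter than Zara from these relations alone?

The elements the relations force below Zara are Esme, Gus, Haru, Eli, Gita — no chain reaches any other.
That is 5.

5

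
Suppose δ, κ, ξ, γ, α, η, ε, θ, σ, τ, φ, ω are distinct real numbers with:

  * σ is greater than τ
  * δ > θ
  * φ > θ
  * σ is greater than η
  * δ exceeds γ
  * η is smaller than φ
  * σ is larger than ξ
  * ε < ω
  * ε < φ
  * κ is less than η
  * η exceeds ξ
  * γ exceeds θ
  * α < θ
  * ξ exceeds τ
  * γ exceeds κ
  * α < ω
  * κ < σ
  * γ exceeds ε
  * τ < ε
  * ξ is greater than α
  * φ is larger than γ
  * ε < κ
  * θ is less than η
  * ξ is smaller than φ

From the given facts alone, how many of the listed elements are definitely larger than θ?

The elements the relations force above θ are γ, η, δ, σ, φ — no chain reaches any other.
That is 5.

5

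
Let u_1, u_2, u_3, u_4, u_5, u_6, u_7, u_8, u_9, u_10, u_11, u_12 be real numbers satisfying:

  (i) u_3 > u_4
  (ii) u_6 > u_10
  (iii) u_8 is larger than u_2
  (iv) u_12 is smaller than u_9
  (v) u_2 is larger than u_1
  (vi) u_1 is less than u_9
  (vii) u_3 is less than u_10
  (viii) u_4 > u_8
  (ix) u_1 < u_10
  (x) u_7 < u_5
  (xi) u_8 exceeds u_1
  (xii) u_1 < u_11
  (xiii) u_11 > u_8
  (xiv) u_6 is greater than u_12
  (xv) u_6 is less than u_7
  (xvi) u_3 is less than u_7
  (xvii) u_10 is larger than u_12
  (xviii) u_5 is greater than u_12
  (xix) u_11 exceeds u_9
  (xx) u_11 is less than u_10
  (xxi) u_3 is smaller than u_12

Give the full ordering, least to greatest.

The consecutive links are each given: u_1 < u_2; u_2 < u_8; u_8 < u_4; u_4 < u_3; u_3 < u_12; u_12 < u_9; u_9 < u_11; u_11 < u_10; u_10 < u_6; u_6 < u_7; u_7 < u_5.

u_1 < u_2 < u_8 < u_4 < u_3 < u_12 < u_9 < u_11 < u_10 < u_6 < u_7 < u_5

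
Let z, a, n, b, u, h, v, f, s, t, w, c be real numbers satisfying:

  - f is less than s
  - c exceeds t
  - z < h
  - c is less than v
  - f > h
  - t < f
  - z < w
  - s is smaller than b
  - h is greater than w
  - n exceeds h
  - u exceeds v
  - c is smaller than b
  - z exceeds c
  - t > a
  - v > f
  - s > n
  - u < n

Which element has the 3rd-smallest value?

c

Chaining the given pairs: a < t < c < z < w < h < f < v < u < n < s < b.
Counting 3 from the smallest end gives c.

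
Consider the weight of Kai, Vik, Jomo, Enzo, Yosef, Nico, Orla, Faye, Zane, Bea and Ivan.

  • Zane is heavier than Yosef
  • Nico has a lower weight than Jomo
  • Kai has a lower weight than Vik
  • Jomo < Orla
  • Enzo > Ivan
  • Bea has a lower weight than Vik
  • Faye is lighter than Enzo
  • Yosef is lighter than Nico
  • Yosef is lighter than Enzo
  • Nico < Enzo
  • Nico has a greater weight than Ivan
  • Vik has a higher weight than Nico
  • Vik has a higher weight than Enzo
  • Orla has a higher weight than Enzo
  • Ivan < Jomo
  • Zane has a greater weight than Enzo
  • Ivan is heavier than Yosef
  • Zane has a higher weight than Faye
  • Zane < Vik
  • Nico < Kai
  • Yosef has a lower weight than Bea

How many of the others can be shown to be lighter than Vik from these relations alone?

8

Directly below Vik: Nico, Enzo, Bea, Kai, Zane.
One step further: Faye, Yosef, Ivan (8 so far).
Nothing else is reachable below Vik; 8 in all.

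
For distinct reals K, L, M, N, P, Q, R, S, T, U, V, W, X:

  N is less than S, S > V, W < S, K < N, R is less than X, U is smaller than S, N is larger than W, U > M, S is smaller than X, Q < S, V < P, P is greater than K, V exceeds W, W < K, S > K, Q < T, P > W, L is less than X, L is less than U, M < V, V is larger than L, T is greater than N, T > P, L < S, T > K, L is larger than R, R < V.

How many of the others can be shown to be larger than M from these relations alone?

6

The elements the relations force above M are V, P, U, S, T, X — no chain reaches any other.
That is 6.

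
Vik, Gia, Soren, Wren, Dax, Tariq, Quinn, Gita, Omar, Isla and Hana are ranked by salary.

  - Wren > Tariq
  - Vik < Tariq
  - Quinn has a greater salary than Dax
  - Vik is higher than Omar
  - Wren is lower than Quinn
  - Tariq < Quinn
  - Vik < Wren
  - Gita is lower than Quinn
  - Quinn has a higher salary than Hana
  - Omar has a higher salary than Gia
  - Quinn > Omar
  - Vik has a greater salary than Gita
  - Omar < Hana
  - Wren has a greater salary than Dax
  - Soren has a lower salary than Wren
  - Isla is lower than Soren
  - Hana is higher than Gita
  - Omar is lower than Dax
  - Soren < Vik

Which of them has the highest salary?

Quinn

Chaining downward from Quinn: directly below it, Gita, Omar, Tariq, Dax, Hana, Wren; then Gia, Soren, Vik; then Isla.
That covers every other element, and nothing is given above Quinn, so Quinn is the highest salary.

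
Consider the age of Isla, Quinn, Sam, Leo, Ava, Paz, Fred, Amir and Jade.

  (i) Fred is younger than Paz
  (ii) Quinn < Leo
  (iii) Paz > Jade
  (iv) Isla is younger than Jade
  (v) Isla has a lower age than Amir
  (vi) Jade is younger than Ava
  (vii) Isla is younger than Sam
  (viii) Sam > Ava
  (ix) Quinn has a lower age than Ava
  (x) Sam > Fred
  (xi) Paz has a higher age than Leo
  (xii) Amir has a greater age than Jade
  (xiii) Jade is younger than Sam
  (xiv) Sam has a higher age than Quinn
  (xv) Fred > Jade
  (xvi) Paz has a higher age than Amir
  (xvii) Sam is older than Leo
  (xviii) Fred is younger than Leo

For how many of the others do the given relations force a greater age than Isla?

7

The elements the relations force above Isla are Jade, Fred, Ava, Leo, Amir, Paz, Sam — no chain reaches any other.
That is 7.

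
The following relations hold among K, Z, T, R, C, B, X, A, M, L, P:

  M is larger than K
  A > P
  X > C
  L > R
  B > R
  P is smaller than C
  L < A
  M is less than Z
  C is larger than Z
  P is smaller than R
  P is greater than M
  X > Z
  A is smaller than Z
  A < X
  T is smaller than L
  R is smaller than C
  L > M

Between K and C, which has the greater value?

C

Link the given pairs in sequence: K < M; M < P; P < R; R < L; L < A; A < Z; Z < C.
Together: K < M < P < R < L < A < Z < C.
So K < C; C is the larger of the two.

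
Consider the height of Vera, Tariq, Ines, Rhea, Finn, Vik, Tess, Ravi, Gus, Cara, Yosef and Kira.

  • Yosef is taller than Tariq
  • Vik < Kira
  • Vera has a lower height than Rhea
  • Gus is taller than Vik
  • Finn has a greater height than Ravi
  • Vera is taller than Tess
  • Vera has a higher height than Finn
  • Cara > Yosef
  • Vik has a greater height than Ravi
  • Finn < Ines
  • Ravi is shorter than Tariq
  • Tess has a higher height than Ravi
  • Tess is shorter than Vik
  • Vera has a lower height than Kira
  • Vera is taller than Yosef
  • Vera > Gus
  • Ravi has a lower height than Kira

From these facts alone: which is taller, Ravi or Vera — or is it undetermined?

Vera

Ravi < Tess and Tess < Vik give Ravi < Vik.
With Vik < Gus: Ravi < Tess < Vik < Gus.
With Gus < Vera: Ravi < Tess < Vik < Gus < Vera.
So Vera is taller.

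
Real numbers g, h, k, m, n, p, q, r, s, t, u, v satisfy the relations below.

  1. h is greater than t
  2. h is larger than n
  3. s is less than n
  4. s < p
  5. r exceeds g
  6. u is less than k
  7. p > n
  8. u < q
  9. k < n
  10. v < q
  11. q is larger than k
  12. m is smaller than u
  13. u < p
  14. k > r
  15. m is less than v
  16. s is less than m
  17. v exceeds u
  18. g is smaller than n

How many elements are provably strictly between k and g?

Chaining upward from g reaches: r, n, h, q, p.
Chaining downward from k reaches: s, r, m, u.
Strictly between g and k are those in both lists: r — 1 element.

1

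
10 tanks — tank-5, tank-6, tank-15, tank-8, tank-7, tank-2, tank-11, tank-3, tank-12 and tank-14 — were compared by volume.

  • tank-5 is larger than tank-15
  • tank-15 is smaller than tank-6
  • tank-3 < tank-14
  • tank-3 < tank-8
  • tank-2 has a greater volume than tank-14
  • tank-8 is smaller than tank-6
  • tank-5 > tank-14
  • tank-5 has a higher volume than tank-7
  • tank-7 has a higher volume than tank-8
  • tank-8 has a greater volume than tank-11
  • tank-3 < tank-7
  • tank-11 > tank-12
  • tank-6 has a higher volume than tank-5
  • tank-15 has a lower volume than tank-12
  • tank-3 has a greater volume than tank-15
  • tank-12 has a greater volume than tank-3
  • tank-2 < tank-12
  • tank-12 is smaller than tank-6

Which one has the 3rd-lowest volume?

Chaining the given pairs: tank-15 < tank-3 < tank-14 < tank-2 < tank-12 < tank-11 < tank-8 < tank-7 < tank-5 < tank-6.
The 3rd smallest is tank-14.

tank-14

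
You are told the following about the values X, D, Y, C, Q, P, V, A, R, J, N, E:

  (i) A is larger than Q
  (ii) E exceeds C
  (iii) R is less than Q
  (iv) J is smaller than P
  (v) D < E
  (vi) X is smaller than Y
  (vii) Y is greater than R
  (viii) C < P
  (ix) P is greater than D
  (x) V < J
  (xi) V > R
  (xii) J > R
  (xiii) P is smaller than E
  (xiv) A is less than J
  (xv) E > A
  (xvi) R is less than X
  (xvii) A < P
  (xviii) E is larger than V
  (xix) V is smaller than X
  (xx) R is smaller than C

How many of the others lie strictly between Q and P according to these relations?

Chaining upward from Q reaches: A, J, E.
Chaining downward from P reaches: R, D, C, A, V, J.
Strictly between Q and P are those in both lists: A, J — 2 elements.

2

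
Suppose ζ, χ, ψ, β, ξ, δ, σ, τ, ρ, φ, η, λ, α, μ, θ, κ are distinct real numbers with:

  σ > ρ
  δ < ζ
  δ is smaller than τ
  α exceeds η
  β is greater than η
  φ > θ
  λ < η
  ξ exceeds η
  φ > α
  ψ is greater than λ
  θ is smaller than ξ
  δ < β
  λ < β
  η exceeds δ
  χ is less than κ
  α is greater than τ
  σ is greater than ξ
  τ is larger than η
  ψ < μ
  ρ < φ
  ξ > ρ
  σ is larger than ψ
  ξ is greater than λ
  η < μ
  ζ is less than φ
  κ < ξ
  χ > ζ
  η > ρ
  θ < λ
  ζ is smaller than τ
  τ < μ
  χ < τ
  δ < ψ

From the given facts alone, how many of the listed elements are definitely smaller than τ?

Directly below τ: δ, ζ, χ, η.
One step further: λ, ρ (6 so far).
One step further: θ (7 so far).
Nothing else is reachable below τ; 7 in all.

7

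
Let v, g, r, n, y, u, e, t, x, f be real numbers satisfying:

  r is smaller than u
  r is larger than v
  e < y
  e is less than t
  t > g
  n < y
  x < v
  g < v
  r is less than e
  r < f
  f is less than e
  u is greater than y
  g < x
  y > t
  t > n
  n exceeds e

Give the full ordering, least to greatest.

g < x < v < r < f < e < n < t < y < u

The consecutive links are each given: g < x; x < v; v < r; r < f; f < e; e < n; n < t; t < y; y < u.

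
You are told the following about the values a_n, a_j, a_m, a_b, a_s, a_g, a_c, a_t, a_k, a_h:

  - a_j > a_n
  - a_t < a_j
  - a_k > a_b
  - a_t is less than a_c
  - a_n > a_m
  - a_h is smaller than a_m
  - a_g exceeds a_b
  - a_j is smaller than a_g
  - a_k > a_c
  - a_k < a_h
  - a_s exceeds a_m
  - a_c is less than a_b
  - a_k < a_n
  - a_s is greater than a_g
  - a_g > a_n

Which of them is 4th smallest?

a_k

Chaining the given pairs: a_t < a_c < a_b < a_k < a_h < a_m < a_n < a_j < a_g < a_s.
The 4th smallest is a_k.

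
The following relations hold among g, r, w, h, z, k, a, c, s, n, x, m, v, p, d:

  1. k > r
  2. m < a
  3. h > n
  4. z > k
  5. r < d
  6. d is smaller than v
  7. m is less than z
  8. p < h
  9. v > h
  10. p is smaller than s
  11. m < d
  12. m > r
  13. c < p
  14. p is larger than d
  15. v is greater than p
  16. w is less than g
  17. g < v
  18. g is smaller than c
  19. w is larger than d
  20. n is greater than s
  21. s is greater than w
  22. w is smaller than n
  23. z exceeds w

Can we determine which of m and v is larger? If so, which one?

v

m < d and d < w give m < w.
Then w < g extends the chain to g.
With g < c: m < d < w < g < c.
With c < p: m < d < w < g < c < p.
With p < s: m < d < w < g < c < p < s.
With s < n: m < d < w < g < c < p < s < n.
With n < h: m < d < w < g < c < p < s < n < h.
With h < v: m < d < w < g < c < p < s < n < h < v.
So v is larger.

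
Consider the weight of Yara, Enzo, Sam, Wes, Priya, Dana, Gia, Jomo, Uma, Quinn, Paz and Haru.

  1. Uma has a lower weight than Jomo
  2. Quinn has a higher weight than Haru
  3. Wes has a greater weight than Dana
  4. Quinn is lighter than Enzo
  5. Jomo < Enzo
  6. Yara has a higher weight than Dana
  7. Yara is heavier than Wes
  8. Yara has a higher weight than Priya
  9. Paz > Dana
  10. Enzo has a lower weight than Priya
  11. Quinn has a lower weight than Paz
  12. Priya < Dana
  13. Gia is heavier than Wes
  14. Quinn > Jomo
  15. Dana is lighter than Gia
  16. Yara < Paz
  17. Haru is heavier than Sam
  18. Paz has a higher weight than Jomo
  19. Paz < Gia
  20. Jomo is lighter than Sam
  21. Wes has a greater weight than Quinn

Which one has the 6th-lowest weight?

Enzo

Chaining the given pairs: Uma < Jomo < Sam < Haru < Quinn < Enzo < Priya < Dana < Wes < Yara < Paz < Gia.
The 6th smallest is Enzo.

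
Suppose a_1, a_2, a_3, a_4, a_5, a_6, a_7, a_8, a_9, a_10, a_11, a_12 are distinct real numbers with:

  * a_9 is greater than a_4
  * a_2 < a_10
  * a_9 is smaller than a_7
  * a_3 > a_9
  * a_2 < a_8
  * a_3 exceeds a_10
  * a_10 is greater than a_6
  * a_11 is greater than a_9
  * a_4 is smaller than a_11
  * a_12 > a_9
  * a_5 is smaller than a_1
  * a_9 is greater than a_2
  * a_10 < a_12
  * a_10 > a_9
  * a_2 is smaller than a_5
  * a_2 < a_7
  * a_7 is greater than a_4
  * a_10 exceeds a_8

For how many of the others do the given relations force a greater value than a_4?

6

Directly above a_4: a_9, a_7, a_11.
One step further: a_10, a_3, a_12 (6 so far).
Nothing else is reachable above a_4; 6 in all.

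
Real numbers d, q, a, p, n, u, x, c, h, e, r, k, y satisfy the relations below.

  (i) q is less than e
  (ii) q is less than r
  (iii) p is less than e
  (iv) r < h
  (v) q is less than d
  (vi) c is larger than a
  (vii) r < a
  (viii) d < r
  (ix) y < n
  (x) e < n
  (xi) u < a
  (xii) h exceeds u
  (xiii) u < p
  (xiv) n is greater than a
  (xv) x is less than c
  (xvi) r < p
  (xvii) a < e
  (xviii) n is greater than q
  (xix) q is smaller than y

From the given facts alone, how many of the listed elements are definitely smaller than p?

4

Directly below p: r, u.
One step further: q, d (4 so far).
No other element is forced below p by the given relations, so the count is 4.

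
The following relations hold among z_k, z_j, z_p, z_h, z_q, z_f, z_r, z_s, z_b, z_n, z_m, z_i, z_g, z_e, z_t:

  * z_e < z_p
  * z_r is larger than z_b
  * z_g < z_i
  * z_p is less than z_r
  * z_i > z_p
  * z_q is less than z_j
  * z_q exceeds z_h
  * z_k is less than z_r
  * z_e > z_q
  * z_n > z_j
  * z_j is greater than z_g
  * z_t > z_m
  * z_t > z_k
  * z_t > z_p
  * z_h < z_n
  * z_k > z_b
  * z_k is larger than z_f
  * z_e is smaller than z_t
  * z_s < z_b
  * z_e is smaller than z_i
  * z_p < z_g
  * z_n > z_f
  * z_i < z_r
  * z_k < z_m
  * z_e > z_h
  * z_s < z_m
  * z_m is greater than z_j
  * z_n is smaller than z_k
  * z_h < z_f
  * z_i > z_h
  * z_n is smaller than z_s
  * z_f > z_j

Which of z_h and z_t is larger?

z_h < z_q < z_e < z_p < z_g < z_j < z_f < z_n < z_s < z_b < z_k < z_m < z_t, by transitivity through z_q, z_e, z_p, z_g, z_j, z_f, z_n, z_s, z_b, z_k, z_m.
So z_h < z_t; z_t is the larger of the two.

z_t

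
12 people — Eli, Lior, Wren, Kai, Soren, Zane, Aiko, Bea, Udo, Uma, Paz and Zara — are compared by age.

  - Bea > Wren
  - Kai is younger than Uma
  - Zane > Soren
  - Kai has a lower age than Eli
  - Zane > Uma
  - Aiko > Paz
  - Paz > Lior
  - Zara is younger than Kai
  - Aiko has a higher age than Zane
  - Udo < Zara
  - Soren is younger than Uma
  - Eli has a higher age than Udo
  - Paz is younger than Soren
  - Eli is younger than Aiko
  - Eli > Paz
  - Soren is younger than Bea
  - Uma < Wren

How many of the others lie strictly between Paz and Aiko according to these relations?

The relations place Paz below Aiko. An element lies strictly between them when it is forced above Paz and also forced below Aiko.
Above Paz: {Eli, Soren, Uma, Wren, Bea, Zane}. Below Aiko: {Udo, Lior, Zara, Kai, Eli, Soren, Uma, Zane}.
Intersection: {Eli, Soren, Uma, Zane} — 4.

4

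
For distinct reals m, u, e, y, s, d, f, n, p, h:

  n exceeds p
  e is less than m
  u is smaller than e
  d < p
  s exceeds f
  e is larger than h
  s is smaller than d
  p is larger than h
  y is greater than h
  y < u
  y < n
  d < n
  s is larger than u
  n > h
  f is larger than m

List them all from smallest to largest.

Each adjacent pair is fixed by a given relation: h < y; y < u; u < e; e < m; m < f; f < s; s < d; d < p; p < n. Chaining them end to end gives the full order.

h < y < u < e < m < f < s < d < p < n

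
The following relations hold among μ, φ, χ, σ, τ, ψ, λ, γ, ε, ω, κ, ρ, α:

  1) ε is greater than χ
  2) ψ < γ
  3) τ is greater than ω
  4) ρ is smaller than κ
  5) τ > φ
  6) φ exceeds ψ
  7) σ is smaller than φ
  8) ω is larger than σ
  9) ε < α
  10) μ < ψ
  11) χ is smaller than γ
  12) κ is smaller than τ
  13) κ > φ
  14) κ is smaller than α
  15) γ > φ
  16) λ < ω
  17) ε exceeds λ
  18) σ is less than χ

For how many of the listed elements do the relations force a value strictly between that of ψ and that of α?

2

The relations place ψ below α. An element lies strictly between them when it is forced above ψ and also forced below α.
Above ψ: {φ, κ, τ, γ}. Below α: {σ, λ, μ, ρ, φ, χ, κ, ε}.
Intersection: {φ, κ} — 2.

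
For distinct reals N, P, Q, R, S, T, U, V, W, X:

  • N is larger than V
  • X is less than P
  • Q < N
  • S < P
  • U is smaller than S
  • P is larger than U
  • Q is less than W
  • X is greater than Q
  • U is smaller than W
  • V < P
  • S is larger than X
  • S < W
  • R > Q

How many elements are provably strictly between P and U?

1

Chaining upward from U reaches: S, W.
Chaining downward from P reaches: V, Q, X, S.
Strictly between U and P are those in both lists: S — 1 element.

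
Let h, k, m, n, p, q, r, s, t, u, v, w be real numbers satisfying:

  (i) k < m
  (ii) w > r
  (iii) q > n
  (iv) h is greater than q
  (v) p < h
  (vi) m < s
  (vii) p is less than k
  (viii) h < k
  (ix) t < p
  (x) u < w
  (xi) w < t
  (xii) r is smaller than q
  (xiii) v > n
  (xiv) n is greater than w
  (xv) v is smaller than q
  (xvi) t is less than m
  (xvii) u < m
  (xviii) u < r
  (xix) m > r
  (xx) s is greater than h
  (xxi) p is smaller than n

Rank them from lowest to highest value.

The consecutive links are each given: u < r; r < w; w < t; t < p; p < n; n < v; v < q; q < h; h < k; k < m; m < s.

u < r < w < t < p < n < v < q < h < k < m < s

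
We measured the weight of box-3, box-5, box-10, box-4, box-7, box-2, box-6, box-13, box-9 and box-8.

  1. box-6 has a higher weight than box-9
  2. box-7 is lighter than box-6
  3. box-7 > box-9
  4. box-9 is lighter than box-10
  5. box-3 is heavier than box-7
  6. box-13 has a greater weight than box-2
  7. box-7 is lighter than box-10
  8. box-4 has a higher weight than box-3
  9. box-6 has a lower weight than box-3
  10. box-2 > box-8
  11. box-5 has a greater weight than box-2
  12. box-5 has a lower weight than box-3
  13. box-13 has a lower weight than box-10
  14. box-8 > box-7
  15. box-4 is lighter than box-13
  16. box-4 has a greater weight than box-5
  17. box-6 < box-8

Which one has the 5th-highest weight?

box-5

Piecing the relations together gives one ordering: box-9 < box-7 < box-6 < box-8 < box-2 < box-5 < box-3 < box-4 < box-13 < box-10.
Counting 5 from the largest end gives box-5.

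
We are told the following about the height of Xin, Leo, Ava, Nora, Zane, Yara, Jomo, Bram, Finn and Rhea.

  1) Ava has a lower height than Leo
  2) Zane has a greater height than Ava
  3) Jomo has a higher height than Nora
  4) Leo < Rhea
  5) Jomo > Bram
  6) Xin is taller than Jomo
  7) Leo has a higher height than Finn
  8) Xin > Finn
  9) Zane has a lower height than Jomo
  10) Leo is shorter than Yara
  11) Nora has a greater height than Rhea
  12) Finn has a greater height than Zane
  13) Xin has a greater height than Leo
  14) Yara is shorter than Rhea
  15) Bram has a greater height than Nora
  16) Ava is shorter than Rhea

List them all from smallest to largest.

Nothing is placed below Ava, so it is least; from there Ava < Zane; Zane < Finn; Finn < Leo; Leo < Yara; Yara < Rhea; Rhea < Nora; Nora < Bram; Bram < Jomo; Jomo < Xin, each given directly.

Ava < Zane < Finn < Leo < Yara < Rhea < Nora < Bram < Jomo < Xin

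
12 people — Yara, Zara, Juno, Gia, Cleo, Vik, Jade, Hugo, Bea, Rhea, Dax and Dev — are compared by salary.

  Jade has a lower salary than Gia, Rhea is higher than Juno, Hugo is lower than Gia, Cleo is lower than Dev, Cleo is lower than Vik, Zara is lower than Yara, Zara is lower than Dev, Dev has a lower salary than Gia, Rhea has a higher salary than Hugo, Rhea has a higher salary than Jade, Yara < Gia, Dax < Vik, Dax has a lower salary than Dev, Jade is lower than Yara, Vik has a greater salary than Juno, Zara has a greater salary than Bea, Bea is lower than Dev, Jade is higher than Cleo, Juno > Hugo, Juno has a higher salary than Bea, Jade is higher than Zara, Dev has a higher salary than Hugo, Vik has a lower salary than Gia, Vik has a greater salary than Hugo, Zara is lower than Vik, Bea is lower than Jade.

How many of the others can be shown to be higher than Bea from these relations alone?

8

Directly above Bea: Zara, Dev, Juno, Jade.
One step further: Vik, Rhea, Yara, Gia (8 so far).
No other element is forced above Bea by the given relations, so the count is 8.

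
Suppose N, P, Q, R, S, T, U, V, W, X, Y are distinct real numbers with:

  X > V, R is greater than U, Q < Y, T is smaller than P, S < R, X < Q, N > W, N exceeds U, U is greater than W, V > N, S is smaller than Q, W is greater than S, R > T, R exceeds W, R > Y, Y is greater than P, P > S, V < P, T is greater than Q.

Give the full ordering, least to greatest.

Each adjacent pair is fixed by a given relation: S < W; W < U; U < N; N < V; V < X; X < Q; Q < T; T < P; P < Y; Y < R. Chaining them end to end gives the full order.

S < W < U < N < V < X < Q < T < P < Y < R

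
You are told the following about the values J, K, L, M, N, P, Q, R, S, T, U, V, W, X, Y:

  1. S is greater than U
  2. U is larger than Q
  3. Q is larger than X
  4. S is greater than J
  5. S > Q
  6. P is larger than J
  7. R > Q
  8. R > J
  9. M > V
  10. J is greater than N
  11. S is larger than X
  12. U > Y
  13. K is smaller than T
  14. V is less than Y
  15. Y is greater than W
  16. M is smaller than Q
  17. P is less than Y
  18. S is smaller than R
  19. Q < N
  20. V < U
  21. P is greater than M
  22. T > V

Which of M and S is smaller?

M

The relevant relations are M < Q; Q < N; N < J; J < P; P < Y; Y < U; U < S.
Chaining these gives M < Q < N < J < P < Y < U < S.
So M < S; M is the smaller of the two.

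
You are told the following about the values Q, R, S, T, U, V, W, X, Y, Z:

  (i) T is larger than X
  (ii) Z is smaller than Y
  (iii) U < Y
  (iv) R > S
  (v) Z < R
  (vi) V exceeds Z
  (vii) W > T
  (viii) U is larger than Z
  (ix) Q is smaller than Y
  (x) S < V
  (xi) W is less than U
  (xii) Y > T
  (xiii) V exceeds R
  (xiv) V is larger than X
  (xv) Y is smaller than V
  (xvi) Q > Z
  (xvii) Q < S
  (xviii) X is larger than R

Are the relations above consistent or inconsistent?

The single ordering Z < Q < S < R < X < T < W < U < Y < V satisfies every listed relation, so no contradiction arises.

consistent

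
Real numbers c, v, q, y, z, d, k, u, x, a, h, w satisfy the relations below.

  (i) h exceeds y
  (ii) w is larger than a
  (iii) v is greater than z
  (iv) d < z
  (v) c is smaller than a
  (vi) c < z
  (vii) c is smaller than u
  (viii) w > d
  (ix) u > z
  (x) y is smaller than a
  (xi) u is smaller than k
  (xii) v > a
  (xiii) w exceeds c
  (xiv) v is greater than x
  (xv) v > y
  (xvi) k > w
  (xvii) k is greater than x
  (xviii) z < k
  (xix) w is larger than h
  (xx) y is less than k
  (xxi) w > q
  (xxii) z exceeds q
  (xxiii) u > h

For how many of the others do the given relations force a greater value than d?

5

The elements the relations force above d are z, u, w, v, k — no chain reaches any other.
That is 5.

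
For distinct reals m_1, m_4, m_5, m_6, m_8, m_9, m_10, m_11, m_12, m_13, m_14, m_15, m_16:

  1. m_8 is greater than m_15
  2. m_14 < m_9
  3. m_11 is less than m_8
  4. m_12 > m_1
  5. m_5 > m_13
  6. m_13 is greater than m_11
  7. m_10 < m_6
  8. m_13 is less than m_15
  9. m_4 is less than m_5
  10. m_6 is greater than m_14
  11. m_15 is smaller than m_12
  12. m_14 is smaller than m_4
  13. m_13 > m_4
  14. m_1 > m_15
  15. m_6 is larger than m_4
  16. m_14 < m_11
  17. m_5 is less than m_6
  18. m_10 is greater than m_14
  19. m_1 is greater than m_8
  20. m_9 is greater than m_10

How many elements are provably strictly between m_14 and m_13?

2

Chaining upward from m_14 reaches: m_4, m_10, m_11, m_15, m_5, m_8, m_6, m_9, m_1, m_12.
Chaining downward from m_13 reaches: m_4, m_11.
Strictly between m_14 and m_13 are those in both lists: m_4, m_11 — 2 elements.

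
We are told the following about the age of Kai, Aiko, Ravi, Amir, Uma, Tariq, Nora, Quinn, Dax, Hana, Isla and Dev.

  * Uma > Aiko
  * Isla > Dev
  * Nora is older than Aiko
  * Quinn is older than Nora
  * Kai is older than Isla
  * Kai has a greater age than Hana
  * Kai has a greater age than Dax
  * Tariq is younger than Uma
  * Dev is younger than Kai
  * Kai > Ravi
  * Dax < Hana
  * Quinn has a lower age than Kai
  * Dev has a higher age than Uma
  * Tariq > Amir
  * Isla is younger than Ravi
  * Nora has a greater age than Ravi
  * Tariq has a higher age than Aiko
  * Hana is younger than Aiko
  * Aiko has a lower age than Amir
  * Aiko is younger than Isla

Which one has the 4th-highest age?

Ravi

Chaining the given pairs: Dax < Hana < Aiko < Amir < Tariq < Uma < Dev < Isla < Ravi < Nora < Quinn < Kai.
Counting 4 from the largest end gives Ravi.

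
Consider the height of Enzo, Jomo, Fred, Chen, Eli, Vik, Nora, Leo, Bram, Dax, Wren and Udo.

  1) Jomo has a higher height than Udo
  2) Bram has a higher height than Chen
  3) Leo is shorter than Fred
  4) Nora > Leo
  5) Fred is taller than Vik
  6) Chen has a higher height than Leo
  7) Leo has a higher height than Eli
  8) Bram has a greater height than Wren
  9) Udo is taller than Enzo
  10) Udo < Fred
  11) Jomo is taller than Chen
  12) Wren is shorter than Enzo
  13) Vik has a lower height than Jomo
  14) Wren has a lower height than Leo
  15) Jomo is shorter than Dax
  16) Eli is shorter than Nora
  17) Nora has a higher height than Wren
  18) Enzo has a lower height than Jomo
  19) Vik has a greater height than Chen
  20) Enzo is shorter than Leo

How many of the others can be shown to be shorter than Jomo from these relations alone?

7

From Jomo the given relations immediately reach Enzo, Chen, Vik, Udo.
From those, Wren, Leo — 6 in total.
From those, Eli — 7 in total.
No other element is forced below Jomo by the given relations, so the count is 7.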